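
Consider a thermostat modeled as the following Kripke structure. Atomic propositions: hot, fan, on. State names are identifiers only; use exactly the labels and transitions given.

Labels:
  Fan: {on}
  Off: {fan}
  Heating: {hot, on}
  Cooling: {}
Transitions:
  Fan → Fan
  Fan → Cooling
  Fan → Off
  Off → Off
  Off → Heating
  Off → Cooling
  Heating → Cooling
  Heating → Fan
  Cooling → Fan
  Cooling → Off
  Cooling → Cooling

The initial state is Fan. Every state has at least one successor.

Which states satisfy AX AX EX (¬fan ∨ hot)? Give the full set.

{Fan, Off, Heating, Cooling}

States satisfying AX EX (¬fan ∨ hot): {Fan, Off, Heating, Cooling}.
States satisfying AX AX EX (¬fan ∨ hot): {Fan, Off, Heating, Cooling}.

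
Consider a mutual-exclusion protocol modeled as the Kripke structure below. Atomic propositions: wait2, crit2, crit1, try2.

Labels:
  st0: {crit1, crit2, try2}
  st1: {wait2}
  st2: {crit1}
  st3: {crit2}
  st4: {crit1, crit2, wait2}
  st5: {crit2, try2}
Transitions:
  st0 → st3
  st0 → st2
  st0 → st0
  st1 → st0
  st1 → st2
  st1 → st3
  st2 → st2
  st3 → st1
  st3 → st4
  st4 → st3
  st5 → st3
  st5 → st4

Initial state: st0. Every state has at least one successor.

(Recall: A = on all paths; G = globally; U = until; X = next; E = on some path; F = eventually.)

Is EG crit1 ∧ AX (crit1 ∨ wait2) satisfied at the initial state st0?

States satisfying crit1: {st0, st2, st4}.
States satisfying EG crit1: {st0, st2}.
States satisfying crit1 ∨ wait2: {st0, st1, st2, st4}.
States satisfying AX (crit1 ∨ wait2): {st2, st3}.
States satisfying EG crit1 ∧ AX (crit1 ∨ wait2): {st2}.
st0 ∉ Sat(EG crit1 ∧ AX (crit1 ∨ wait2)).

No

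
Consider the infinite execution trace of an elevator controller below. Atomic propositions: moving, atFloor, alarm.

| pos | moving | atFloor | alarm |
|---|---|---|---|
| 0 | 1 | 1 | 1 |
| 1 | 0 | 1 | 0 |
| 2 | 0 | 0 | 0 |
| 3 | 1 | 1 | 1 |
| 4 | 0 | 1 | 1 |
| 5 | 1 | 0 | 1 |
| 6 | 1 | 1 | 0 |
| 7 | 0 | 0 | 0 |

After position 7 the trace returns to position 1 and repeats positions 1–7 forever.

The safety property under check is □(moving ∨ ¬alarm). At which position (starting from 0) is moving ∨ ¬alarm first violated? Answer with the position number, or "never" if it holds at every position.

4

Check moving ∨ ¬alarm at each position in order: 0 ✓, 1 ✓, 2 ✓, 3 ✓.
At position 4 the labels are {alarm, atFloor}, so moving ∨ ¬alarm is false there. This is the first violation.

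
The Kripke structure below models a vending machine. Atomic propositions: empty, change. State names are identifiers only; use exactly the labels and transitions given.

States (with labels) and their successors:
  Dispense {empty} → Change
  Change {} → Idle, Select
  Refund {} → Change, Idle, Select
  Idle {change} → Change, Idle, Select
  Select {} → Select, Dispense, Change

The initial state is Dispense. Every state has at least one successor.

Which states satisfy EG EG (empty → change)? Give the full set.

{Change, Refund, Idle, Select}

States satisfying EG (empty → change): {Change, Refund, Idle, Select}.
States satisfying EG EG (empty → change): {Change, Refund, Idle, Select}.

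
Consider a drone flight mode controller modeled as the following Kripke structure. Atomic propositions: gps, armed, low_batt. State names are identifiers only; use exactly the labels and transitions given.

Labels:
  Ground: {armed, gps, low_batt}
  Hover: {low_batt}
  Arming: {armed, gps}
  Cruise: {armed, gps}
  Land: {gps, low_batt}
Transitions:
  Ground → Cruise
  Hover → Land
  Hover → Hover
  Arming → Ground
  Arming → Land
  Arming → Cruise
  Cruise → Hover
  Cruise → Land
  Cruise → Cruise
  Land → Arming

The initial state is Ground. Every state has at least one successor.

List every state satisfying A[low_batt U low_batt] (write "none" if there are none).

{Ground, Hover, Land}

States satisfying low_batt: {Ground, Hover, Land}.
States satisfying A[low_batt U low_batt]: {Ground, Hover, Land}.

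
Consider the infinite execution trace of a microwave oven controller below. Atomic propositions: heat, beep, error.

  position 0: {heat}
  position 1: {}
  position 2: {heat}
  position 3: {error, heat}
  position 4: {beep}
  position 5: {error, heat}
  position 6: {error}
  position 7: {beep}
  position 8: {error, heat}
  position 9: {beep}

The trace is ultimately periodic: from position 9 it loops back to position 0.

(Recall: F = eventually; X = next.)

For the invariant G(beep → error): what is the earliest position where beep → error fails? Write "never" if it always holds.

4

Check beep → error at each position in order: 0 ✓, 1 ✓, 2 ✓, 3 ✓.
At position 4 the labels are {beep}, so beep → error is false there. This is the first violation.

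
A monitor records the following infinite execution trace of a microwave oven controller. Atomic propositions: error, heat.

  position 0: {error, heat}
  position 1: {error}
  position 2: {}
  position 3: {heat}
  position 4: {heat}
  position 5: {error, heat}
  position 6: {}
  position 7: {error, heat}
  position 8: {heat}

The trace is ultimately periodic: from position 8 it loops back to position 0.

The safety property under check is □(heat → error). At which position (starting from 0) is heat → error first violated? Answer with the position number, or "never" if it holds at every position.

Check heat → error at each position in order: 0 ✓, 1 ✓, 2 ✓.
At position 3 the labels are {heat}, so heat → error is false there. This is the first violation.

3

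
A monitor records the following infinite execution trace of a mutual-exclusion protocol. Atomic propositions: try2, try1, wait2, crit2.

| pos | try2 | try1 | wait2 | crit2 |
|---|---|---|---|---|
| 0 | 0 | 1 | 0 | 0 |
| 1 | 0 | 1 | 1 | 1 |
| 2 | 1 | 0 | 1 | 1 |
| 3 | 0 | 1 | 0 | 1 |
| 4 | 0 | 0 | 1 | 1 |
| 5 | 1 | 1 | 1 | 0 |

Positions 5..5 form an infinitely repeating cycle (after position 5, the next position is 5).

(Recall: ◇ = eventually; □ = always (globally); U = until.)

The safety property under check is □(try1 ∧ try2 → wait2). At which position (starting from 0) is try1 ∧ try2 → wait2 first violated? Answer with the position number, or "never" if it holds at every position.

try1 ∧ try2 → wait2 holds at every position 0..5, and those are all the positions the trace ever visits, so the invariant □(try1 ∧ try2 → wait2) is never violated.

never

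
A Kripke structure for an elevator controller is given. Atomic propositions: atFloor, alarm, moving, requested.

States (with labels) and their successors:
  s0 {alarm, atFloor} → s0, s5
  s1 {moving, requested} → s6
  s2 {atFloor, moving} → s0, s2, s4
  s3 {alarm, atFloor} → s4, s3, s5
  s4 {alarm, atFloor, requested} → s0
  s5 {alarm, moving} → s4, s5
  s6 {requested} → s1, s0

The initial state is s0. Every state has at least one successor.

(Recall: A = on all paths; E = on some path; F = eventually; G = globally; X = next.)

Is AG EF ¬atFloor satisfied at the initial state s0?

Satisfied

States satisfying EF ¬atFloor: {s0, s1, s2, s3, s4, s5, s6}.
States satisfying AG EF ¬atFloor: {s0, s1, s2, s3, s4, s5, s6}.
Every state reachable from s0 satisfies EF ¬atFloor.
s0 ∈ Sat(AG EF ¬atFloor).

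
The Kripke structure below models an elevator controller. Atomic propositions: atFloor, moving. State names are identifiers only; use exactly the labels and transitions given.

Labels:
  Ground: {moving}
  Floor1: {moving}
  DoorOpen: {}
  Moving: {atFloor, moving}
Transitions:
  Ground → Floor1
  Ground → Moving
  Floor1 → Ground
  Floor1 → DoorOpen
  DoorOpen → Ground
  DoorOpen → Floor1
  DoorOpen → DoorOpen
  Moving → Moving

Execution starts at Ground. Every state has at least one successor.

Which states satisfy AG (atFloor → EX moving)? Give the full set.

{Ground, Floor1, DoorOpen, Moving}

States satisfying atFloor → EX moving: {Ground, Floor1, DoorOpen, Moving}.
States satisfying AG (atFloor → EX moving): {Ground, Floor1, DoorOpen, Moving}.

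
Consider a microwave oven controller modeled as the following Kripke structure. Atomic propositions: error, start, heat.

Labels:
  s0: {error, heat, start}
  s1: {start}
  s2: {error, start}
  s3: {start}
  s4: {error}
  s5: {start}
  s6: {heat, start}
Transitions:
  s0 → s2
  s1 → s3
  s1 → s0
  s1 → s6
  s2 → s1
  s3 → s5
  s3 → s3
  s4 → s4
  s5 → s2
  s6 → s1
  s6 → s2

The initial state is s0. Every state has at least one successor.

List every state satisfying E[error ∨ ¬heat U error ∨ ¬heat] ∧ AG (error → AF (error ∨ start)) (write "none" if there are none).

States satisfying error ∨ ¬heat: {s0, s1, s2, s3, s4, s5}.
States satisfying E[error ∨ ¬heat U error ∨ ¬heat]: {s0, s1, s2, s3, s4, s5}.
States satisfying error → AF (error ∨ start): {s0, s1, s2, s3, s4, s5, s6}.
States satisfying AG (error → AF (error ∨ start)): {s0, s1, s2, s3, s4, s5, s6}.
States satisfying E[error ∨ ¬heat U error ∨ ¬heat] ∧ AG (error → AF (error ∨ start)): {s0, s1, s2, s3, s4, s5}.

{s0, s1, s2, s3, s4, s5}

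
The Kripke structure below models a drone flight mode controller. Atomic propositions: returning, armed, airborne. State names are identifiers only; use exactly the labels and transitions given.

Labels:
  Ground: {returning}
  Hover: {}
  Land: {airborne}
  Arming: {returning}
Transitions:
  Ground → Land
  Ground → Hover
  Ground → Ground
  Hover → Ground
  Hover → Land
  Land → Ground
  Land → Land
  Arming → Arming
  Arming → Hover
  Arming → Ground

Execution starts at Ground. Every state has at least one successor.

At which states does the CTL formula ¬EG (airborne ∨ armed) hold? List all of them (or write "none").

{Ground, Hover, Arming}

States satisfying airborne ∨ armed: {Land}.
States satisfying EG (airborne ∨ armed): {Land}.
States satisfying ¬EG (airborne ∨ armed): {Ground, Hover, Arming}.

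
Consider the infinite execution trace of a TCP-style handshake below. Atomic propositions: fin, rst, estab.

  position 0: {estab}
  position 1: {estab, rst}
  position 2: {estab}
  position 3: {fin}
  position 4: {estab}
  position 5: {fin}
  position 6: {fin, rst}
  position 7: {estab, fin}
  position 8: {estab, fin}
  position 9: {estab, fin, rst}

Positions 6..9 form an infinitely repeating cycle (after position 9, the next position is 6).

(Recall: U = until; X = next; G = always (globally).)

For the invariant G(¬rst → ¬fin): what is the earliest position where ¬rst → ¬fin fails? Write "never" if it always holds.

3

Check ¬rst → ¬fin at each position in order: 0 ✓, 1 ✓, 2 ✓.
At position 3 the labels are {fin}, so ¬rst → ¬fin is false there. This is the first violation.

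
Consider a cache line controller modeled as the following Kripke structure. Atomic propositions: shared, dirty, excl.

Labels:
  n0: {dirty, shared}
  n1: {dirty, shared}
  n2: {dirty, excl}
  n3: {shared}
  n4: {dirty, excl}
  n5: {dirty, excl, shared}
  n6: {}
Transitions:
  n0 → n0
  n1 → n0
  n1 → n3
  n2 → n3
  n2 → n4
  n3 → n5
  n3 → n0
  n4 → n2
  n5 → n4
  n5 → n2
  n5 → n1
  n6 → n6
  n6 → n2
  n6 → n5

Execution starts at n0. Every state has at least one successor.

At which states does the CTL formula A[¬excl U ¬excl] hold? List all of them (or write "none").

States satisfying ¬excl: {n0, n1, n3, n6}.
States satisfying A[¬excl U ¬excl]: {n0, n1, n3, n6}.

{n0, n1, n3, n6}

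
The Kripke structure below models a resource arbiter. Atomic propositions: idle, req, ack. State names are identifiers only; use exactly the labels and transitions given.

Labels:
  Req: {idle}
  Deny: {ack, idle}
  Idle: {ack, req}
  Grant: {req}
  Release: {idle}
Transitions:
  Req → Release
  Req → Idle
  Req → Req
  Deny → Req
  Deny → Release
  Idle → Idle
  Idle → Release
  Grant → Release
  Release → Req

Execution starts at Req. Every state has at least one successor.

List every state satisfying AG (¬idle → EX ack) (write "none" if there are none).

{Req, Deny, Idle, Release}

States satisfying ¬idle → EX ack: {Req, Deny, Idle, Release}.
States satisfying AG (¬idle → EX ack): {Req, Deny, Idle, Release}.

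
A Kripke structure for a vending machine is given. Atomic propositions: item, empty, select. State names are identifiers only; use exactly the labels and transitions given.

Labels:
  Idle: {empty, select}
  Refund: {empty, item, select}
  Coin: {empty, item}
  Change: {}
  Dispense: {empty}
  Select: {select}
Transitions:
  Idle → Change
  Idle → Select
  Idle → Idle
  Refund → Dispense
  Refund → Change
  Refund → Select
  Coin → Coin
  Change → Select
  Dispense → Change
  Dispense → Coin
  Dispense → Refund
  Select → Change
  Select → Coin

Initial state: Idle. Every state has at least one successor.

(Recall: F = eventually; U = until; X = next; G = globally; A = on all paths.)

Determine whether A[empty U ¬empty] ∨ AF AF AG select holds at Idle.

States satisfying empty: {Idle, Refund, Coin, Dispense}.
States satisfying ¬empty: {Change, Select}.
States satisfying A[empty U ¬empty]: {Change, Select}.
States satisfying AF AG select: ∅.
States satisfying AF AF AG select: ∅.
States satisfying A[empty U ¬empty] ∨ AF AF AG select: {Change, Select}.
Idle ∉ Sat(A[empty U ¬empty] ∨ AF AF AG select).

No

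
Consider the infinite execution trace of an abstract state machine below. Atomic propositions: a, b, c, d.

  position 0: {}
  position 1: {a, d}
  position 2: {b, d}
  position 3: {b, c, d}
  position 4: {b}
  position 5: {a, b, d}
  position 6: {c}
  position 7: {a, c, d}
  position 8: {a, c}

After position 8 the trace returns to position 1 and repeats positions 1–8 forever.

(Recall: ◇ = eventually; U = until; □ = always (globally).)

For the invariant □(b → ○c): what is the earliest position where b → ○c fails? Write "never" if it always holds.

Check b → ○c at each position in order: 0 ✓, 1 ✓, 2 ✓.
At position 3 the labels are {b, c, d} and the next position 4 has {b}, so b → ○c is false there. This is the first violation.

3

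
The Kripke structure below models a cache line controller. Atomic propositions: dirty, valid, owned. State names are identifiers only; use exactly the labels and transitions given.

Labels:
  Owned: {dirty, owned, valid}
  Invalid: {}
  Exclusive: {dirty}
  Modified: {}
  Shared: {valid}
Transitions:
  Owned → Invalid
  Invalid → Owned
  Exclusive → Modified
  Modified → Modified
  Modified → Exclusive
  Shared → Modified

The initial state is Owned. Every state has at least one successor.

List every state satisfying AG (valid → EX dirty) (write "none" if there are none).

States satisfying valid → EX dirty: {Invalid, Exclusive, Modified}.
States satisfying AG (valid → EX dirty): {Exclusive, Modified}.

{Exclusive, Modified}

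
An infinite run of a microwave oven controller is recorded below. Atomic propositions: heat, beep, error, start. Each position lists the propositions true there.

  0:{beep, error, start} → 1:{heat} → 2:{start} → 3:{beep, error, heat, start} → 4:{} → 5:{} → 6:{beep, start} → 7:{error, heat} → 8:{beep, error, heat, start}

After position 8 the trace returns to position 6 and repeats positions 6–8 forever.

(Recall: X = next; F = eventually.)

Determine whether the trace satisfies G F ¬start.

F ¬start holds at every position 0..8, and those are all positions ever visited, so G F ¬start holds.

Holds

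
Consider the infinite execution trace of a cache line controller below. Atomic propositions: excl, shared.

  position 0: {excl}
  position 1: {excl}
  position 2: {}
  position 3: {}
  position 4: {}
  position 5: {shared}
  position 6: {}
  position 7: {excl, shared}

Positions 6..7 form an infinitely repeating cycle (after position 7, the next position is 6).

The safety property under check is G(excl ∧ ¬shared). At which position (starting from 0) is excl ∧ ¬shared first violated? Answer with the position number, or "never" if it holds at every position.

2

Check excl ∧ ¬shared at each position in order: 0 ✓, 1 ✓.
At position 2 the labels are {}, so excl ∧ ¬shared is false there. This is the first violation.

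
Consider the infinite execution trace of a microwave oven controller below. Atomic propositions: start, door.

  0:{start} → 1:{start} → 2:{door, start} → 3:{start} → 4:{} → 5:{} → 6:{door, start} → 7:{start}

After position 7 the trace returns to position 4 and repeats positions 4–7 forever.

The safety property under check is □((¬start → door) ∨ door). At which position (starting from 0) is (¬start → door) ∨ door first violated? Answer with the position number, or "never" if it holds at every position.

Check (¬start → door) ∨ door at each position in order: 0 ✓, 1 ✓, 2 ✓, 3 ✓.
At position 4 the labels are {}, so (¬start → door) ∨ door is false there. This is the first violation.

4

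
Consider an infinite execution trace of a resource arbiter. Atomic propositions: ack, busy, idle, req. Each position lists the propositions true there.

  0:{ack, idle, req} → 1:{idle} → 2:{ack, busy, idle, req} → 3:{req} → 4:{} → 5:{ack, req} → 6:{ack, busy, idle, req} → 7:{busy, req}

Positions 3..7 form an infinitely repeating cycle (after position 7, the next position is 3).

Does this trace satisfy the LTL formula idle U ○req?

Walking from position 0: ○req first holds at position 1, and idle holds at every earlier position along the way, so idle U ○req holds.

Satisfied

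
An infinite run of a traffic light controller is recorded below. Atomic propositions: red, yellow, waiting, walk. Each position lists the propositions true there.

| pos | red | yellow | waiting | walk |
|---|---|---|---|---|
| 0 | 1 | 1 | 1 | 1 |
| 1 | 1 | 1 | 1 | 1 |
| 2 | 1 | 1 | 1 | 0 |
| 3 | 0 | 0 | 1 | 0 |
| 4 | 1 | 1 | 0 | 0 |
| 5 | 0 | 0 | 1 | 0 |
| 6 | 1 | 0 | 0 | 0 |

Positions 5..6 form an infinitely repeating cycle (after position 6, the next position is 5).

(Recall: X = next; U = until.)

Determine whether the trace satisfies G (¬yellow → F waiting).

Yes

¬yellow → F waiting holds at every position 0..6, and those are all positions ever visited, so G (¬yellow → F waiting) holds.
Positions where ¬yellow holds: 3, 5, 6.
Check F waiting at each: 3→ok, 5→ok, 6→ok.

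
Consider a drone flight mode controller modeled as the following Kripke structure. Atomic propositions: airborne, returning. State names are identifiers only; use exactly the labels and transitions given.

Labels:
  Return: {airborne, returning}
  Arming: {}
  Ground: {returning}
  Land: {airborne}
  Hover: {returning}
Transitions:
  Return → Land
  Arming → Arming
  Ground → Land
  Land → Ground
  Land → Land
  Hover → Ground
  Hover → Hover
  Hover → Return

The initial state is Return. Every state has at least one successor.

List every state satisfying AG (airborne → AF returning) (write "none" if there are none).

{Arming}

States satisfying airborne → AF returning: {Return, Arming, Ground, Hover}.
States satisfying AG (airborne → AF returning): {Arming}.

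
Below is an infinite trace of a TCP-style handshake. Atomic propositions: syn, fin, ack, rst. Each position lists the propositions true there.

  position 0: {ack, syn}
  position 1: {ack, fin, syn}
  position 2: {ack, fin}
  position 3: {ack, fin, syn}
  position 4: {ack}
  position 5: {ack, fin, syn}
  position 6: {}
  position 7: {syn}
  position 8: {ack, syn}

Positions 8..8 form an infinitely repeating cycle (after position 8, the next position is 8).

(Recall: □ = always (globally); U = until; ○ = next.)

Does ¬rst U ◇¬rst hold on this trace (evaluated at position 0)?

Satisfied

Walking from position 0: ◇¬rst first holds at position 0, and ¬rst holds at every earlier position along the way, so ¬rst U ◇¬rst holds.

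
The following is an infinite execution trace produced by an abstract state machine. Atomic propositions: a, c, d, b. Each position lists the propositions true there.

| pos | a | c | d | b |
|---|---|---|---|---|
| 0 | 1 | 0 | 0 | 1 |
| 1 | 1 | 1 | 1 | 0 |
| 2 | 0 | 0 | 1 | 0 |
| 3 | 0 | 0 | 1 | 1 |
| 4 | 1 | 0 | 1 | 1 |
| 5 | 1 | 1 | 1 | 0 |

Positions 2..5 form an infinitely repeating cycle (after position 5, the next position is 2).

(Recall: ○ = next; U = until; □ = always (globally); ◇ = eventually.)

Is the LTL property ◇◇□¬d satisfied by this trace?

◇□¬d is false at every position 0..5, so it never becomes true and ◇◇□¬d fails.

No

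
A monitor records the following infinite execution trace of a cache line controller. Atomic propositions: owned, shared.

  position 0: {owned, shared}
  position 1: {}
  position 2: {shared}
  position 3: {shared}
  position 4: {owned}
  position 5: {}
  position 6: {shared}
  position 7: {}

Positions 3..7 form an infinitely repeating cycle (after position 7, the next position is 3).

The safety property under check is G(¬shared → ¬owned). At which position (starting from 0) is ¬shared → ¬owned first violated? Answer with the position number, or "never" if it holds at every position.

Check ¬shared → ¬owned at each position in order: 0 ✓, 1 ✓, 2 ✓, 3 ✓.
At position 4 the labels are {owned}, so ¬shared → ¬owned is false there. This is the first violation.

4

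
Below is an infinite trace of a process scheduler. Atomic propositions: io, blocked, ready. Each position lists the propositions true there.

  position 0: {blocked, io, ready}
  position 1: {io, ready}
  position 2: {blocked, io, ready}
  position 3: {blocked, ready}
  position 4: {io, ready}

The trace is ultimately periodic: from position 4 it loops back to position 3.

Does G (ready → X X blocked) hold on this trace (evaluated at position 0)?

ready → X X blocked must hold at every position from 0 onward. It fails at position 2, so G (ready → X X blocked) is false.
Positions where ready holds: 0, 1, 2, 3, 4.
Check X X blocked at each: 0→ok, 1→ok, 2→fails, 3→ok, 4→fails.

No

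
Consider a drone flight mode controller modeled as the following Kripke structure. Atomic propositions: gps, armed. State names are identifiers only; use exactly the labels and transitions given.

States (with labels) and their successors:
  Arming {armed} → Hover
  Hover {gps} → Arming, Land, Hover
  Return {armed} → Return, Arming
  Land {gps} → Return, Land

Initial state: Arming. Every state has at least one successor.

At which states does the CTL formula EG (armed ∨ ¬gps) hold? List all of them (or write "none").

{Return}

States satisfying armed ∨ ¬gps: {Arming, Return}.
States satisfying EG (armed ∨ ¬gps): {Return}.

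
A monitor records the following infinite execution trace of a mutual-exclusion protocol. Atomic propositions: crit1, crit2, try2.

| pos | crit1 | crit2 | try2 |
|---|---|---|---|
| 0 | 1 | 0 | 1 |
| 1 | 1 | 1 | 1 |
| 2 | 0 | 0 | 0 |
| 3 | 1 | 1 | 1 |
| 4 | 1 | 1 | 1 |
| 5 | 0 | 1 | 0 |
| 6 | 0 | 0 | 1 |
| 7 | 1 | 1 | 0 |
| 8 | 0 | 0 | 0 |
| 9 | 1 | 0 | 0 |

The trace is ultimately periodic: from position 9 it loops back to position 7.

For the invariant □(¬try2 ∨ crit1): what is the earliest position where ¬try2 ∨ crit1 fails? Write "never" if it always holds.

6

Check ¬try2 ∨ crit1 at each position in order: 0 ✓, 1 ✓, 2 ✓, 3 ✓, 4 ✓, 5 ✓.
At position 6 the labels are {try2}, so ¬try2 ∨ crit1 is false there. This is the first violation.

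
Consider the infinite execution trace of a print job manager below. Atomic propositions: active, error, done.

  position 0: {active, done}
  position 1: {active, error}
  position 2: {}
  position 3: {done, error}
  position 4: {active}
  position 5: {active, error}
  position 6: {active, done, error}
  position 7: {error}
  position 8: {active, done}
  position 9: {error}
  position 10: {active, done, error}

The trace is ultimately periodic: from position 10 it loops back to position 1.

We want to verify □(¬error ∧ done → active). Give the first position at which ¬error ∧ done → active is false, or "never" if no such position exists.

¬error ∧ done → active holds at every position 0..10, and those are all the positions the trace ever visits, so the invariant □(¬error ∧ done → active) is never violated.

never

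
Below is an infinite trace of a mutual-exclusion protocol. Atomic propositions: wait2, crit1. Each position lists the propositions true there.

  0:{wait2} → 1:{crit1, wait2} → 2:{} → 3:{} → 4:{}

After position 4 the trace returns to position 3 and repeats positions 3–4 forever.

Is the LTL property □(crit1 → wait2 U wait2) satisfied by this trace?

crit1 → wait2 U wait2 holds at every position 0..4, and those are all positions ever visited, so □(crit1 → wait2 U wait2) holds.
Positions where crit1 holds: 1.
Check wait2 U wait2 at each: 1→ok.

Satisfied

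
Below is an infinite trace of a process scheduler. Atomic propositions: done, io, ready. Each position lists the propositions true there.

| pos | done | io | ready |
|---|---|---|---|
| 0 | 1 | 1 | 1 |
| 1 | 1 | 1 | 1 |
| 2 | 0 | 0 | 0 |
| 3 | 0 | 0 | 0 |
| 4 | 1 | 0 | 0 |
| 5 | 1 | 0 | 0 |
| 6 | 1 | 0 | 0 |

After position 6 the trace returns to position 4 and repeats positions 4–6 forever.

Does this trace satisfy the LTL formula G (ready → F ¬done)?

Satisfied

ready → F ¬done holds at every position 0..6, and those are all positions ever visited, so G (ready → F ¬done) holds.
Positions where ready holds: 0, 1.
Check F ¬done at each: 0→ok, 1→ok.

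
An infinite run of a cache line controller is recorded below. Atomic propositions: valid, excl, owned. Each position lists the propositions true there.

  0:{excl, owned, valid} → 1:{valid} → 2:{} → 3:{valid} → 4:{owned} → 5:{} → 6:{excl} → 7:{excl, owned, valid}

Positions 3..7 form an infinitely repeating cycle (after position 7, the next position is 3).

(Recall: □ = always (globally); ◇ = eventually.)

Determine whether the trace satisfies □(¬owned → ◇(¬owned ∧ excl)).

Satisfied

¬owned → ◇(¬owned ∧ excl) holds at every position 0..7, and those are all positions ever visited, so □(¬owned → ◇(¬owned ∧ excl)) holds.
Positions where ¬owned holds: 1, 2, 3, 5, 6.
Check ◇(¬owned ∧ excl) at each: 1→ok, 2→ok, 3→ok, 5→ok, 6→ok.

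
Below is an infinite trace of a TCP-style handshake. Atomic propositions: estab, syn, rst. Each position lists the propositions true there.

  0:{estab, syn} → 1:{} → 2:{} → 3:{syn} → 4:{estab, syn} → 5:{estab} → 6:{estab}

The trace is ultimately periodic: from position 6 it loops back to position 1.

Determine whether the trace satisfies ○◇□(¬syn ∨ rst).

Violated

The position after 0 is 1; ◇□(¬syn ∨ rst) is false there.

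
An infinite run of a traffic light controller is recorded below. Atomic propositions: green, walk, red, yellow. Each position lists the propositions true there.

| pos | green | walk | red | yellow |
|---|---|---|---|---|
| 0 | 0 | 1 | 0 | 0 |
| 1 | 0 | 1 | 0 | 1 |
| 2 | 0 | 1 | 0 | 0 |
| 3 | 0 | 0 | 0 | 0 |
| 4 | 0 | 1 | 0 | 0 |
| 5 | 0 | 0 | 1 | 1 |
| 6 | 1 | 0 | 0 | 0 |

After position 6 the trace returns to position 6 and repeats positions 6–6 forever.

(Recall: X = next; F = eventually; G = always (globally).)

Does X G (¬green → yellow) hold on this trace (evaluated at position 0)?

No

The position after 0 is 1; G (¬green → yellow) is false there.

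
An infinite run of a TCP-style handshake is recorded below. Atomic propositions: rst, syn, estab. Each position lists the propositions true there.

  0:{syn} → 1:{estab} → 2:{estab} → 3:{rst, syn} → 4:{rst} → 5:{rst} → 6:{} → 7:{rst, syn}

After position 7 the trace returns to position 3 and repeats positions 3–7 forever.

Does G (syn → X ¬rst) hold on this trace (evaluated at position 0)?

Violated

syn → X ¬rst must hold at every position from 0 onward. It fails at position 3, so G (syn → X ¬rst) is false.
Positions where syn holds: 0, 3, 7.
Check X ¬rst at each: 0→ok, 3→fails, 7→fails.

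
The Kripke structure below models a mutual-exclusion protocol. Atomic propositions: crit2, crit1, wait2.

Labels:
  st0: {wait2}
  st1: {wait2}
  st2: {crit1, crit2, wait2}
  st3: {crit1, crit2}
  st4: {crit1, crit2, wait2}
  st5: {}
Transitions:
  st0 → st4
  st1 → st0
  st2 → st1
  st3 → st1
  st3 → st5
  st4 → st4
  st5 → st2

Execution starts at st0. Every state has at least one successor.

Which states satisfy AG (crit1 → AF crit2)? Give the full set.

States satisfying crit1 → AF crit2: {st0, st1, st2, st3, st4, st5}.
States satisfying AG (crit1 → AF crit2): {st0, st1, st2, st3, st4, st5}.

{st0, st1, st2, st3, st4, st5}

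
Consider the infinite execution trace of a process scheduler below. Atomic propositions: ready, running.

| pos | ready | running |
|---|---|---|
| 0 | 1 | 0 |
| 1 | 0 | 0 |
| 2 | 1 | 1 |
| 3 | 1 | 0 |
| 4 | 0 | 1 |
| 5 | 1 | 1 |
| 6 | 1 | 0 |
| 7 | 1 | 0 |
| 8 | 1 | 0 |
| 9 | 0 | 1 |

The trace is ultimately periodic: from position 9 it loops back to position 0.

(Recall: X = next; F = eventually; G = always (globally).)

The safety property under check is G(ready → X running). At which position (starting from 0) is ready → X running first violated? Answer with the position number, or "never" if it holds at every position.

At position 0 the labels are {ready} and the next position 1 has {}, so ready → X running is false there. This is the first violation.

0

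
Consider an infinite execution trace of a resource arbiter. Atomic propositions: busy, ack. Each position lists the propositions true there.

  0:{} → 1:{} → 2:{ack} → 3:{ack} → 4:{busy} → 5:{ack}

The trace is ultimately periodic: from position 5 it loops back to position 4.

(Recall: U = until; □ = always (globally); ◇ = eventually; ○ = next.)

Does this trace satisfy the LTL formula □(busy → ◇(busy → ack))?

busy → ◇(busy → ack) holds at every position 0..5, and those are all positions ever visited, so □(busy → ◇(busy → ack)) holds.
Positions where busy holds: 4.
Check ◇(busy → ack) at each: 4→ok.

Yes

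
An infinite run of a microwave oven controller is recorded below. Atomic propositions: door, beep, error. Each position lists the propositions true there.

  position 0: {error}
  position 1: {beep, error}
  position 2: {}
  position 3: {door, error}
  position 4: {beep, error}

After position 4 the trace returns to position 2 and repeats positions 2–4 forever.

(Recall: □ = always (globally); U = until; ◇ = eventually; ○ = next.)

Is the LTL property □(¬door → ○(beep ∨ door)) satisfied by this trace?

Violated

¬door → ○(beep ∨ door) must hold at every position from 0 onward. It fails at position 1, so □(¬door → ○(beep ∨ door)) is false.
Positions where ¬door holds: 0, 1, 2, 4.
Check ○(beep ∨ door) at each: 0→ok, 1→fails, 2→ok, 4→fails.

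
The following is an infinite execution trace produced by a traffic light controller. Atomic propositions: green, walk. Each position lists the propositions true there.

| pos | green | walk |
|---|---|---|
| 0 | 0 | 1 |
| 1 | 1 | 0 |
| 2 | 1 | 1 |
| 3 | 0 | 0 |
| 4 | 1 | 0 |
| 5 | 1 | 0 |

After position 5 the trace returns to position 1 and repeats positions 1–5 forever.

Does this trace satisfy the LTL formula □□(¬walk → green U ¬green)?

Satisfied

□(¬walk → green U ¬green) holds at every position 0..5, and those are all positions ever visited, so □□(¬walk → green U ¬green) holds.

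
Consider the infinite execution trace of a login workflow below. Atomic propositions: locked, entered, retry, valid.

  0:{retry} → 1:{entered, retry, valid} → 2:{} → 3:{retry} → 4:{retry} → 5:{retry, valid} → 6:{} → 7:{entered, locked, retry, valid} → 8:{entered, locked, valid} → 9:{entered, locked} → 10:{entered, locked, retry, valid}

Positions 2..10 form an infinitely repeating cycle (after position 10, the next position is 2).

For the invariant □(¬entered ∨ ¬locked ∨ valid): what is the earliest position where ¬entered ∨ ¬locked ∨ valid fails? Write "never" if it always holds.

9

Check ¬entered ∨ ¬locked ∨ valid at each position in order: 0 ✓, 1 ✓, 2 ✓, 3 ✓, 4 ✓, 5 ✓, 6 ✓, 7 ✓, 8 ✓.
At position 9 the labels are {entered, locked}, so ¬entered ∨ ¬locked ∨ valid is false there. This is the first violation.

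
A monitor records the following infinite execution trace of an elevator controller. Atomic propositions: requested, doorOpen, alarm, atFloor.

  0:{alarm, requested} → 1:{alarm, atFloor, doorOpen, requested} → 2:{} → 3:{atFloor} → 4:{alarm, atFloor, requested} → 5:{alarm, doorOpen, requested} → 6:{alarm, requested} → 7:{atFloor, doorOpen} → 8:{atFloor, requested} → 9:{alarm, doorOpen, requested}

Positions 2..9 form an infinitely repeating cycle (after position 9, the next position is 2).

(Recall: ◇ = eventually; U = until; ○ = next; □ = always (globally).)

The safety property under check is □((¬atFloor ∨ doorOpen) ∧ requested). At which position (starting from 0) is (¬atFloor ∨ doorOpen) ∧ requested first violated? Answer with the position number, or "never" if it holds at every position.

2

Check (¬atFloor ∨ doorOpen) ∧ requested at each position in order: 0 ✓, 1 ✓.
At position 2 the labels are {}, so (¬atFloor ∨ doorOpen) ∧ requested is false there. This is the first violation.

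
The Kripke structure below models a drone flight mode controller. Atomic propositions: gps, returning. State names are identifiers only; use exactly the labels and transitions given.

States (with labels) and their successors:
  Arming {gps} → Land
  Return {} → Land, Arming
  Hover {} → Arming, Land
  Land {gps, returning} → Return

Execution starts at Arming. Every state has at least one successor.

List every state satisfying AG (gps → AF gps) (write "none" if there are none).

States satisfying gps → AF gps: {Arming, Return, Hover, Land}.
States satisfying AG (gps → AF gps): {Arming, Return, Hover, Land}.

{Arming, Return, Hover, Land}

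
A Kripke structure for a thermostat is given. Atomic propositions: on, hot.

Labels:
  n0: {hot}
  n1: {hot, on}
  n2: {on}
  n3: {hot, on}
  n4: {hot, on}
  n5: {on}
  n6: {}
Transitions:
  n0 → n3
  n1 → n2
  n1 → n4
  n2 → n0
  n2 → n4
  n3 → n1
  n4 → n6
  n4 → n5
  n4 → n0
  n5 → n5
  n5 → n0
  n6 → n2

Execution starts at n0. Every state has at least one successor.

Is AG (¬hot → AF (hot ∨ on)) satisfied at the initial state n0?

Yes

States satisfying ¬hot → AF (hot ∨ on): {n0, n1, n2, n3, n4, n5, n6}.
States satisfying AG (¬hot → AF (hot ∨ on)): {n0, n1, n2, n3, n4, n5, n6}.
Every state reachable from n0 satisfies ¬hot → AF (hot ∨ on).
n0 ∈ Sat(AG (¬hot → AF (hot ∨ on))).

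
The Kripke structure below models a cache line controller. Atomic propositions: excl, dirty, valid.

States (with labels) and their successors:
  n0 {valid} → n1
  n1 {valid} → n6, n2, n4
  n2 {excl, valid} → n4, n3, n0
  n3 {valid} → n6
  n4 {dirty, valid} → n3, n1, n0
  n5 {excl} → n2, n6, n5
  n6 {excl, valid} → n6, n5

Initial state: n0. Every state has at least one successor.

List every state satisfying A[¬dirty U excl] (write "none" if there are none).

States satisfying ¬dirty: {n0, n1, n2, n3, n5, n6}.
States satisfying excl: {n2, n5, n6}.
States satisfying A[¬dirty U excl]: {n2, n3, n5, n6}.

{n2, n3, n5, n6}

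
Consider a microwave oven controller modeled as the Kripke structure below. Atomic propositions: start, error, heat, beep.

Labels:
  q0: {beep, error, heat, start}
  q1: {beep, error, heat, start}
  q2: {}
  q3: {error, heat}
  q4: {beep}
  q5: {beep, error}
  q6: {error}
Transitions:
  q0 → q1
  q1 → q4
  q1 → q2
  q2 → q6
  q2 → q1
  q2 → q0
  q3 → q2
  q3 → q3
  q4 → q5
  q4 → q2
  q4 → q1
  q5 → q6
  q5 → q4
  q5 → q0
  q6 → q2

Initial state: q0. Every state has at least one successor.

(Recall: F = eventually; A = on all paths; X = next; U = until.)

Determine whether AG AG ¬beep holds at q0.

Violated

States satisfying AG ¬beep: ∅.
States satisfying AG AG ¬beep: ∅.
q0 is reachable from q0 and violates AG ¬beep, so AG fails at q0.
q0 ∉ Sat(AG AG ¬beep).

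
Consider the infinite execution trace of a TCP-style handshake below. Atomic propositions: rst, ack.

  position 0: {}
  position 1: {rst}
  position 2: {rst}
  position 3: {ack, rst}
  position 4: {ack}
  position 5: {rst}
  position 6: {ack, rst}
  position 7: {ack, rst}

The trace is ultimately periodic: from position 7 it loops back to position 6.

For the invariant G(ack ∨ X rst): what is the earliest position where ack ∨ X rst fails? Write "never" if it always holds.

never

ack ∨ X rst holds at every position 0..7, and those are all the positions the trace ever visits, so the invariant G(ack ∨ X rst) is never violated.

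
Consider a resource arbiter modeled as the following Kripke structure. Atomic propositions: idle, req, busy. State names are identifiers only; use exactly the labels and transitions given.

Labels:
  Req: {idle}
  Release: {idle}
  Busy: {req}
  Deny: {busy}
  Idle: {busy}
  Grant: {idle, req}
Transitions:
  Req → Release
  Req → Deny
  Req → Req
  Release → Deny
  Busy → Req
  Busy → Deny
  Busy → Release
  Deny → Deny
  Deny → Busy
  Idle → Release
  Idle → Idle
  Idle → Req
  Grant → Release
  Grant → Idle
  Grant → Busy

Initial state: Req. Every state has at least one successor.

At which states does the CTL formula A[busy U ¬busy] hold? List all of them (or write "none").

{Req, Release, Busy, Grant}

States satisfying busy: {Deny, Idle}.
States satisfying ¬busy: {Req, Release, Busy, Grant}.
States satisfying A[busy U ¬busy]: {Req, Release, Busy, Grant}.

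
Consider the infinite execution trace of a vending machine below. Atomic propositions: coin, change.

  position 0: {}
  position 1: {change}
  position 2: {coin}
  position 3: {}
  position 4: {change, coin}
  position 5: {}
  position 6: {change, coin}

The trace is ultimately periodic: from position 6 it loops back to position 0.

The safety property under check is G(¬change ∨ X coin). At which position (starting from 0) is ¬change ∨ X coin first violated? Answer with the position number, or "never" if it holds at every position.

4

Check ¬change ∨ X coin at each position in order: 0 ✓, 1 ✓, 2 ✓, 3 ✓.
At position 4 the labels are {change, coin} and the next position 5 has {}, so ¬change ∨ X coin is false there. This is the first violation.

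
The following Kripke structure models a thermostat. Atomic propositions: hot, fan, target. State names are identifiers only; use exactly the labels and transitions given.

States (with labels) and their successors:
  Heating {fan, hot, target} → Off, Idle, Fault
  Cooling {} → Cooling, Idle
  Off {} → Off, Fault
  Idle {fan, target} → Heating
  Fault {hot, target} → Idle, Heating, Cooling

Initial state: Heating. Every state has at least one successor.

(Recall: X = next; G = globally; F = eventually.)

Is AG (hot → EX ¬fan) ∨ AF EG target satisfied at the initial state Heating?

States satisfying hot → EX ¬fan: {Heating, Cooling, Off, Idle, Fault}.
States satisfying AG (hot → EX ¬fan): {Heating, Cooling, Off, Idle, Fault}.
States satisfying EG target: {Heating, Idle, Fault}.
States satisfying AF EG target: {Heating, Idle, Fault}.
States satisfying AG (hot → EX ¬fan) ∨ AF EG target: {Heating, Cooling, Off, Idle, Fault}.
Heating ∈ Sat(AG (hot → EX ¬fan) ∨ AF EG target).

Yes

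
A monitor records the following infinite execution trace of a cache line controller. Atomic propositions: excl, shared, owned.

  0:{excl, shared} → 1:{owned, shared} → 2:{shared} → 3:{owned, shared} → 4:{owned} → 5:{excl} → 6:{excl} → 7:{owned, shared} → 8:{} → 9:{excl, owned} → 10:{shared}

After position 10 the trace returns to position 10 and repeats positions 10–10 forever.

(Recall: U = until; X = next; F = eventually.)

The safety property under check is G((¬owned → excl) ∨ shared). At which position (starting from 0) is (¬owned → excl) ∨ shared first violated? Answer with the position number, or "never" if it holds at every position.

8

Check (¬owned → excl) ∨ shared at each position in order: 0 ✓, 1 ✓, 2 ✓, 3 ✓, 4 ✓, 5 ✓, 6 ✓, 7 ✓.
At position 8 the labels are {}, so (¬owned → excl) ∨ shared is false there. This is the first violation.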